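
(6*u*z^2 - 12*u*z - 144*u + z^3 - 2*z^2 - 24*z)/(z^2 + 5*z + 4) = (6*u*z - 36*u + z^2 - 6*z)/(z + 1)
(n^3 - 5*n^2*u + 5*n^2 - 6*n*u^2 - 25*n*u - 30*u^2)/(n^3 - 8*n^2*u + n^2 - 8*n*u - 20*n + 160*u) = (-n^2 + 5*n*u + 6*u^2)/(-n^2 + 8*n*u + 4*n - 32*u)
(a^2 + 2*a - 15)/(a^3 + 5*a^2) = (a - 3)/a^2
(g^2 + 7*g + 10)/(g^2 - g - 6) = (g + 5)/(g - 3)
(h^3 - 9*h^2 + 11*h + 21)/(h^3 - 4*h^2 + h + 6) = (h - 7)/(h - 2)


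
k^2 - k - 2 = (k - 2)*(k + 1)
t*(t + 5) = t^2 + 5*t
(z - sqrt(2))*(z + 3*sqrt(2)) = z^2 + 2*sqrt(2)*z - 6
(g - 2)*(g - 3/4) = g^2 - 11*g/4 + 3/2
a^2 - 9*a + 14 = (a - 7)*(a - 2)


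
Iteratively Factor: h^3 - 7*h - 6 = (h - 3)*(h^2 + 3*h + 2) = (h - 3)*(h + 2)*(h + 1)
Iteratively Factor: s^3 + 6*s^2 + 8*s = (s)*(s^2 + 6*s + 8) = s*(s + 4)*(s + 2)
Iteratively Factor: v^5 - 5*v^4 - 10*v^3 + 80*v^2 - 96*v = (v - 2)*(v^4 - 3*v^3 - 16*v^2 + 48*v) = (v - 2)*(v + 4)*(v^3 - 7*v^2 + 12*v) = (v - 3)*(v - 2)*(v + 4)*(v^2 - 4*v) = v*(v - 3)*(v - 2)*(v + 4)*(v - 4)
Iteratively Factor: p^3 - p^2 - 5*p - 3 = (p - 3)*(p^2 + 2*p + 1) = (p - 3)*(p + 1)*(p + 1)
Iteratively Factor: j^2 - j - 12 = (j - 4)*(j + 3)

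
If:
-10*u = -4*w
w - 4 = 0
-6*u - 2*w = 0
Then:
No Solution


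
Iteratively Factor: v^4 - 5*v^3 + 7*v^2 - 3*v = (v - 3)*(v^3 - 2*v^2 + v) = (v - 3)*(v - 1)*(v^2 - v) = v*(v - 3)*(v - 1)*(v - 1)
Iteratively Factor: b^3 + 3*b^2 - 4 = (b + 2)*(b^2 + b - 2) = (b + 2)^2*(b - 1)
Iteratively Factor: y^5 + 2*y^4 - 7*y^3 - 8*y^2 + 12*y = (y - 1)*(y^4 + 3*y^3 - 4*y^2 - 12*y) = (y - 2)*(y - 1)*(y^3 + 5*y^2 + 6*y) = y*(y - 2)*(y - 1)*(y^2 + 5*y + 6) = y*(y - 2)*(y - 1)*(y + 2)*(y + 3)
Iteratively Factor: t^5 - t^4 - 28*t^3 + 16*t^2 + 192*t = (t + 3)*(t^4 - 4*t^3 - 16*t^2 + 64*t) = (t - 4)*(t + 3)*(t^3 - 16*t) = (t - 4)^2*(t + 3)*(t^2 + 4*t) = (t - 4)^2*(t + 3)*(t + 4)*(t)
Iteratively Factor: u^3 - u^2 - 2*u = (u)*(u^2 - u - 2) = u*(u - 2)*(u + 1)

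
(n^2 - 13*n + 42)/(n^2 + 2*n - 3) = (n^2 - 13*n + 42)/(n^2 + 2*n - 3)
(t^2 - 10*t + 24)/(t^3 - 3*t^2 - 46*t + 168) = 1/(t + 7)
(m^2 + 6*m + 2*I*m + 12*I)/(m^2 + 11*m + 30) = (m + 2*I)/(m + 5)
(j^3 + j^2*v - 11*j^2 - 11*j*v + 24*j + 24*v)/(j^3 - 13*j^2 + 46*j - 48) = (j + v)/(j - 2)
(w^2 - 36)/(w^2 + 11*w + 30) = (w - 6)/(w + 5)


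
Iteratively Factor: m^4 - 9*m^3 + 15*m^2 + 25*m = (m + 1)*(m^3 - 10*m^2 + 25*m) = (m - 5)*(m + 1)*(m^2 - 5*m) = m*(m - 5)*(m + 1)*(m - 5)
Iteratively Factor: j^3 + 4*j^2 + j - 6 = (j + 3)*(j^2 + j - 2) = (j - 1)*(j + 3)*(j + 2)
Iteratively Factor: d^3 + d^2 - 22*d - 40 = (d - 5)*(d^2 + 6*d + 8) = (d - 5)*(d + 4)*(d + 2)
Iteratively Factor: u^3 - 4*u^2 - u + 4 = (u + 1)*(u^2 - 5*u + 4) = (u - 4)*(u + 1)*(u - 1)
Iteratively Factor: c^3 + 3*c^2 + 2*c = (c + 2)*(c^2 + c) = c*(c + 2)*(c + 1)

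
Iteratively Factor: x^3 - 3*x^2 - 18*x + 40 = (x - 5)*(x^2 + 2*x - 8) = (x - 5)*(x + 4)*(x - 2)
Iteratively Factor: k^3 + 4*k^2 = (k)*(k^2 + 4*k) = k*(k + 4)*(k)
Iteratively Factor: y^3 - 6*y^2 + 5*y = (y - 1)*(y^2 - 5*y) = y*(y - 1)*(y - 5)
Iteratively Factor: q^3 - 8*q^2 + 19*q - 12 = (q - 4)*(q^2 - 4*q + 3) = (q - 4)*(q - 3)*(q - 1)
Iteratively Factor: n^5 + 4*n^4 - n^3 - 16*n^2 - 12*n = (n + 1)*(n^4 + 3*n^3 - 4*n^2 - 12*n) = n*(n + 1)*(n^3 + 3*n^2 - 4*n - 12) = n*(n - 2)*(n + 1)*(n^2 + 5*n + 6) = n*(n - 2)*(n + 1)*(n + 2)*(n + 3)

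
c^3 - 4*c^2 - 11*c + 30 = (c - 5)*(c - 2)*(c + 3)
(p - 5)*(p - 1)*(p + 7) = p^3 + p^2 - 37*p + 35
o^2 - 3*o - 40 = (o - 8)*(o + 5)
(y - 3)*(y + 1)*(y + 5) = y^3 + 3*y^2 - 13*y - 15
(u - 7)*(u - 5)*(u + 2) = u^3 - 10*u^2 + 11*u + 70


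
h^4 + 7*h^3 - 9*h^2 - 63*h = h*(h - 3)*(h + 3)*(h + 7)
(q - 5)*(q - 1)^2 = q^3 - 7*q^2 + 11*q - 5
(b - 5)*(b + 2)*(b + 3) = b^3 - 19*b - 30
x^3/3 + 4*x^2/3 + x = x*(x/3 + 1)*(x + 1)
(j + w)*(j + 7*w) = j^2 + 8*j*w + 7*w^2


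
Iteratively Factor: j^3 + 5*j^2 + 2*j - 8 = (j - 1)*(j^2 + 6*j + 8) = (j - 1)*(j + 2)*(j + 4)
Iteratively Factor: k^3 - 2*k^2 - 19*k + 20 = (k - 5)*(k^2 + 3*k - 4) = (k - 5)*(k + 4)*(k - 1)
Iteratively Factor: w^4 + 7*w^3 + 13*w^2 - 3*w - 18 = (w + 3)*(w^3 + 4*w^2 + w - 6) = (w - 1)*(w + 3)*(w^2 + 5*w + 6) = (w - 1)*(w + 3)^2*(w + 2)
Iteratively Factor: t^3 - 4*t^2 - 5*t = (t - 5)*(t^2 + t) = (t - 5)*(t + 1)*(t)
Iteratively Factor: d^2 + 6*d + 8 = (d + 2)*(d + 4)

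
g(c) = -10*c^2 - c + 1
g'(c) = -20*c - 1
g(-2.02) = -37.78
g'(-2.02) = 39.40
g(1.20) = -14.60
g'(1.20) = -25.00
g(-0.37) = 0.00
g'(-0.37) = 6.40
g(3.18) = -103.30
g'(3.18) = -64.60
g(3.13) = -100.10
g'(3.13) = -63.60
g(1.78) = -32.46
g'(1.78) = -36.60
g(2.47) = -62.48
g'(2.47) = -50.40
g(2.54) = -66.06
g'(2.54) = -51.80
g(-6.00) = -353.00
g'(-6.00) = 119.00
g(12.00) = -1451.00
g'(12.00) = -241.00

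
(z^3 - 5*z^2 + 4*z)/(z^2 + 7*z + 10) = z*(z^2 - 5*z + 4)/(z^2 + 7*z + 10)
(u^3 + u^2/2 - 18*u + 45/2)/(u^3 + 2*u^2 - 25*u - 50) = (2*u^2 - 9*u + 9)/(2*(u^2 - 3*u - 10))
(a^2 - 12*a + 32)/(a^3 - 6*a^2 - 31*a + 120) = (a - 4)/(a^2 + 2*a - 15)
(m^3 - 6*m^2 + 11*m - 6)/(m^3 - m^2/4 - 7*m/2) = 4*(m^2 - 4*m + 3)/(m*(4*m + 7))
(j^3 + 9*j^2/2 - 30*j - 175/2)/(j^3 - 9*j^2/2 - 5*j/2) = (2*j^2 + 19*j + 35)/(j*(2*j + 1))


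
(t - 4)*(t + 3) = t^2 - t - 12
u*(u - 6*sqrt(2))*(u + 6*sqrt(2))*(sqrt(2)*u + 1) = sqrt(2)*u^4 + u^3 - 72*sqrt(2)*u^2 - 72*u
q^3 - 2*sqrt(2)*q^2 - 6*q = q*(q - 3*sqrt(2))*(q + sqrt(2))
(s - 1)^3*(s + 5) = s^4 + 2*s^3 - 12*s^2 + 14*s - 5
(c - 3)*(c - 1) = c^2 - 4*c + 3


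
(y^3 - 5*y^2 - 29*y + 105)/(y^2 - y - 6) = (y^2 - 2*y - 35)/(y + 2)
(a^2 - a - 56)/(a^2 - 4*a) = (a^2 - a - 56)/(a*(a - 4))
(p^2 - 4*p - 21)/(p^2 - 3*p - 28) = (p + 3)/(p + 4)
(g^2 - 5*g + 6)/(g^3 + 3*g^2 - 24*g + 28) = (g - 3)/(g^2 + 5*g - 14)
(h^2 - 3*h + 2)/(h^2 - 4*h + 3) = (h - 2)/(h - 3)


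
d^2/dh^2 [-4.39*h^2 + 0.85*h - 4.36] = -8.78000000000000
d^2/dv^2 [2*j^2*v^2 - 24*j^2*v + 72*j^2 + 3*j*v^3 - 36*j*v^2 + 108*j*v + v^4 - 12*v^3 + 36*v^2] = 4*j^2 + 18*j*v - 72*j + 12*v^2 - 72*v + 72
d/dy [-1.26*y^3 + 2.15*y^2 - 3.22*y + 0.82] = -3.78*y^2 + 4.3*y - 3.22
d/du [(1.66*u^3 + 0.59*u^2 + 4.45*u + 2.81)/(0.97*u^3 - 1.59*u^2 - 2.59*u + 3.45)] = (-3.2117*u^4 - 17.2318*u^3 + 14.5513*u^2 + 13.0068*u + 22.6304)/(0.9409*u^6 - 3.0846*u^5 - 2.4965*u^4 + 14.9292*u^3 - 4.2629*u^2 - 17.871*u + 11.9025)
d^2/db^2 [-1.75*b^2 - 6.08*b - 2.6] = -3.50000000000000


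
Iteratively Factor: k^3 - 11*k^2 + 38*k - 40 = (k - 5)*(k^2 - 6*k + 8) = (k - 5)*(k - 2)*(k - 4)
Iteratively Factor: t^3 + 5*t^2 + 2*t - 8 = (t - 1)*(t^2 + 6*t + 8) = (t - 1)*(t + 4)*(t + 2)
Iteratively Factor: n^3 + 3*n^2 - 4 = (n + 2)*(n^2 + n - 2) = (n + 2)^2*(n - 1)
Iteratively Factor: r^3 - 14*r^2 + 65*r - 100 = (r - 5)*(r^2 - 9*r + 20) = (r - 5)^2*(r - 4)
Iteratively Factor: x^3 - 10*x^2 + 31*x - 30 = (x - 2)*(x^2 - 8*x + 15) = (x - 3)*(x - 2)*(x - 5)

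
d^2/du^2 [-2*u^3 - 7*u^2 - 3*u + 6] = -12*u - 14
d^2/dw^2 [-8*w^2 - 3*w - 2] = -16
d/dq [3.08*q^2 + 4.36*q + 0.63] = 6.16*q + 4.36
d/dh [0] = 0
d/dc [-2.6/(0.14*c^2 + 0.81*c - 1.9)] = (0.728*c + 2.106)/(0.14*c^2 + 0.81*c - 1.9)^2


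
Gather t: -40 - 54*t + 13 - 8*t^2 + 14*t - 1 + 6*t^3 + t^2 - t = 6*t^3 - 7*t^2 - 41*t - 28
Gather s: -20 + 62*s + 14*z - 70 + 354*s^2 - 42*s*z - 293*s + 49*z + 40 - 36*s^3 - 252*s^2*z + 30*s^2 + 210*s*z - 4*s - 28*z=-36*s^3 + s^2*(384 - 252*z) + s*(168*z - 235) + 35*z - 50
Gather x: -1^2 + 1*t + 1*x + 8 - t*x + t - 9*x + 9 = 2*t + x*(-t - 8) + 16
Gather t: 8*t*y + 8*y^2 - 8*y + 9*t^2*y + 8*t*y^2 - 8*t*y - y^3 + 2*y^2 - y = 9*t^2*y + 8*t*y^2 - y^3 + 10*y^2 - 9*y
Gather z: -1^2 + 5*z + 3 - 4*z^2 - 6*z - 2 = -4*z^2 - z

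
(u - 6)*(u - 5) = u^2 - 11*u + 30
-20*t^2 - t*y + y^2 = (-5*t + y)*(4*t + y)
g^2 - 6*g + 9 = (g - 3)^2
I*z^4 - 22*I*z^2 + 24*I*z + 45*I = (z - 3)^2*(z + 5)*(I*z + I)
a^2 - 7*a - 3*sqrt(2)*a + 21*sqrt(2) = (a - 7)*(a - 3*sqrt(2))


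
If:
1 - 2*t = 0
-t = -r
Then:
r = 1/2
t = 1/2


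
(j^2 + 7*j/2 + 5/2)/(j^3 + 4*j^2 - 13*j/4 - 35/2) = 2*(j + 1)/(2*j^2 + 3*j - 14)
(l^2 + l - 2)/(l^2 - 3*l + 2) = (l + 2)/(l - 2)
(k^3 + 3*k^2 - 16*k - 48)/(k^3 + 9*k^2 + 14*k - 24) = (k^2 - k - 12)/(k^2 + 5*k - 6)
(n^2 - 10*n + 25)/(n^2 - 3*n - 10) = (n - 5)/(n + 2)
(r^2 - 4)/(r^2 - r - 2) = (r + 2)/(r + 1)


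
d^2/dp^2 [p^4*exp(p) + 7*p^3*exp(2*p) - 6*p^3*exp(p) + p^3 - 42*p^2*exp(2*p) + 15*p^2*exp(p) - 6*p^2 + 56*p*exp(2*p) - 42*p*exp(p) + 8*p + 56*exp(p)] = p^4*exp(p) + 28*p^3*exp(2*p) + 2*p^3*exp(p) - 84*p^2*exp(2*p) - 9*p^2*exp(p) - 70*p*exp(2*p) - 18*p*exp(p) + 6*p + 140*exp(2*p) + 2*exp(p) - 12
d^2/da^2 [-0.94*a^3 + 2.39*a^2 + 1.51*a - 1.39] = 4.78 - 5.64*a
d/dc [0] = 0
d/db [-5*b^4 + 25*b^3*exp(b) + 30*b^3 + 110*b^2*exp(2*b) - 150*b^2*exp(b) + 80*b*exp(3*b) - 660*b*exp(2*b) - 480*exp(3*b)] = 25*b^3*exp(b) - 20*b^3 + 220*b^2*exp(2*b) - 75*b^2*exp(b) + 90*b^2 + 240*b*exp(3*b) - 1100*b*exp(2*b) - 300*b*exp(b) - 1360*exp(3*b) - 660*exp(2*b)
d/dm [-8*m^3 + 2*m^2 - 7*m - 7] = -24*m^2 + 4*m - 7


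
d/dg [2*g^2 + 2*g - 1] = 4*g + 2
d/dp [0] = 0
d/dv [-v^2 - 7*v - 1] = -2*v - 7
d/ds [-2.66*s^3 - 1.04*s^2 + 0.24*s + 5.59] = -7.98*s^2 - 2.08*s + 0.24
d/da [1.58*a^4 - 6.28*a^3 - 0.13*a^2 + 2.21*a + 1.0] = 6.32*a^3 - 18.84*a^2 - 0.26*a + 2.21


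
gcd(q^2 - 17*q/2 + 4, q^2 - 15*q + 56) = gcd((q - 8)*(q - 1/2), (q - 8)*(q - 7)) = q - 8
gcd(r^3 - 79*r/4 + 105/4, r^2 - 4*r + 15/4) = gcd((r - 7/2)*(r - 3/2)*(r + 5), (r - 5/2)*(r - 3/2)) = r - 3/2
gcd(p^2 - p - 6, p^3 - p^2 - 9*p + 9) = p - 3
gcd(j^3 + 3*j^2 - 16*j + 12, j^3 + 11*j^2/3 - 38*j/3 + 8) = j^2 + 5*j - 6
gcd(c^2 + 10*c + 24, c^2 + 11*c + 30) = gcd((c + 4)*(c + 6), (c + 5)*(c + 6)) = c + 6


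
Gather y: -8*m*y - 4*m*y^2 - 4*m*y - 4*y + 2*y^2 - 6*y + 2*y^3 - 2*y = 2*y^3 + y^2*(2 - 4*m) + y*(-12*m - 12)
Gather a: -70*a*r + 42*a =a*(42 - 70*r)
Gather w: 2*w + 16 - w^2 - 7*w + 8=-w^2 - 5*w + 24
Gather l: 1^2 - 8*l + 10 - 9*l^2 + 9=-9*l^2 - 8*l + 20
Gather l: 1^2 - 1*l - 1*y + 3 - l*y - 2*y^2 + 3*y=l*(-y - 1) - 2*y^2 + 2*y + 4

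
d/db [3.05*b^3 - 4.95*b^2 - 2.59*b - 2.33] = 9.15*b^2 - 9.9*b - 2.59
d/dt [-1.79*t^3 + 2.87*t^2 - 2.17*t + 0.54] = -5.37*t^2 + 5.74*t - 2.17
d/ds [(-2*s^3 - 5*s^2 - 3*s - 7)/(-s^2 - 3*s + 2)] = (2*s^4 + 12*s^3 - 34*s - 27)/(s^4 + 6*s^3 + 5*s^2 - 12*s + 4)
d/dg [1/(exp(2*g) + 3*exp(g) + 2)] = (-2*exp(g) - 3)*exp(g)/(exp(2*g) + 3*exp(g) + 2)^2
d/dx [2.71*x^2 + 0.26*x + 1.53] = 5.42*x + 0.26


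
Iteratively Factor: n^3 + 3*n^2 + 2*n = (n + 2)*(n^2 + n) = (n + 1)*(n + 2)*(n)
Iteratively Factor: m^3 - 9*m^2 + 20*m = (m - 4)*(m^2 - 5*m) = m*(m - 4)*(m - 5)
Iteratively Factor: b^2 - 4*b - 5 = (b + 1)*(b - 5)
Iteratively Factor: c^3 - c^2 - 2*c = (c - 2)*(c^2 + c) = (c - 2)*(c + 1)*(c)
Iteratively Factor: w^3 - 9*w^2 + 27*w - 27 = (w - 3)*(w^2 - 6*w + 9) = (w - 3)^2*(w - 3)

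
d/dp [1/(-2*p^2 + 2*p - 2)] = (p - 1/2)/(p^2 - p + 1)^2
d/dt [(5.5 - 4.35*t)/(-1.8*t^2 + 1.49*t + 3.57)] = (-7.83*t^2 + 19.8*t - 23.7245)/(3.24*t^4 - 5.364*t^3 - 10.6319*t^2 + 10.6386*t + 12.7449)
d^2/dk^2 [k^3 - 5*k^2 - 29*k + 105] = 6*k - 10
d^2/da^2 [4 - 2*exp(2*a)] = -8*exp(2*a)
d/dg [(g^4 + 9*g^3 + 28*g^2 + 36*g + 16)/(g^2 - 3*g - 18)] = 2*(g^5 - 63*g^3 - 303*g^2 - 520*g - 300)/(g^4 - 6*g^3 - 27*g^2 + 108*g + 324)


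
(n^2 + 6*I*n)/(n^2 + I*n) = (n + 6*I)/(n + I)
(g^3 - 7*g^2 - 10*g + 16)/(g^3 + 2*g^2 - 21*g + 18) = (g^2 - 6*g - 16)/(g^2 + 3*g - 18)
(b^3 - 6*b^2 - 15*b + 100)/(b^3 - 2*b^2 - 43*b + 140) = (b^2 - b - 20)/(b^2 + 3*b - 28)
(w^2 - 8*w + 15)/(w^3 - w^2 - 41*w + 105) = 1/(w + 7)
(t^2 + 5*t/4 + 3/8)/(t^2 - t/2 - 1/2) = (t + 3/4)/(t - 1)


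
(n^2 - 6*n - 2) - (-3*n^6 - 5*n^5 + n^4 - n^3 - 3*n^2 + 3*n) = 3*n^6 + 5*n^5 - n^4 + n^3 + 4*n^2 - 9*n - 2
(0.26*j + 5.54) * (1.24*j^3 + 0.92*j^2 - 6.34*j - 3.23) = 0.3224*j^4 + 7.1088*j^3 + 3.4484*j^2 - 35.9634*j - 17.8942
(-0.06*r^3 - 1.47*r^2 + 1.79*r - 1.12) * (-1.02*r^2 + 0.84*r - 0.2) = 0.0612*r^5 + 1.449*r^4 - 3.0486*r^3 + 2.94*r^2 - 1.2988*r + 0.224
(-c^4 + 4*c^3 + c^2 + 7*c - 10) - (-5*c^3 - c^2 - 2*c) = -c^4 + 9*c^3 + 2*c^2 + 9*c - 10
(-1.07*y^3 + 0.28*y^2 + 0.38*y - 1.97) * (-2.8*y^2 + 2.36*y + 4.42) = 2.996*y^5 - 3.3092*y^4 - 5.1326*y^3 + 7.6504*y^2 - 2.9696*y - 8.7074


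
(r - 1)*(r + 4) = r^2 + 3*r - 4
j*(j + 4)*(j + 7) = j^3 + 11*j^2 + 28*j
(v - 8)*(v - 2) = v^2 - 10*v + 16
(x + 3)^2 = x^2 + 6*x + 9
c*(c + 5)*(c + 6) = c^3 + 11*c^2 + 30*c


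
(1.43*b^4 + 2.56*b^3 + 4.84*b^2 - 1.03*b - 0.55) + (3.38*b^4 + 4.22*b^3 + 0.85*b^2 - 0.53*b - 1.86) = 4.81*b^4 + 6.78*b^3 + 5.69*b^2 - 1.56*b - 2.41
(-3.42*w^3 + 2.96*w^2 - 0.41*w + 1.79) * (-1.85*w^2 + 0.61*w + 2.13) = 6.327*w^5 - 7.5622*w^4 - 4.7205*w^3 + 2.7432*w^2 + 0.2186*w + 3.8127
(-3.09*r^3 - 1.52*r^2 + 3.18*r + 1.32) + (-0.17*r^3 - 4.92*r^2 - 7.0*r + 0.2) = -3.26*r^3 - 6.44*r^2 - 3.82*r + 1.52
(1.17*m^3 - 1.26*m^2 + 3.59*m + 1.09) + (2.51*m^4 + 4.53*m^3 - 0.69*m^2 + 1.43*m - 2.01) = 2.51*m^4 + 5.7*m^3 - 1.95*m^2 + 5.02*m - 0.92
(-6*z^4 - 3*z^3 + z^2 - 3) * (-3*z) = 18*z^5 + 9*z^4 - 3*z^3 + 9*z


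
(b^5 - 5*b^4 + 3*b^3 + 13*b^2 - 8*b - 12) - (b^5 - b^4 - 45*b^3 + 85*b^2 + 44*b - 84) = -4*b^4 + 48*b^3 - 72*b^2 - 52*b + 72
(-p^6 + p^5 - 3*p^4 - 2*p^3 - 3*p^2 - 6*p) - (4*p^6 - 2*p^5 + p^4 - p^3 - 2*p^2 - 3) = -5*p^6 + 3*p^5 - 4*p^4 - p^3 - p^2 - 6*p + 3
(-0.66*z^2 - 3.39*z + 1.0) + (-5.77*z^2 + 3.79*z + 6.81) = -6.43*z^2 + 0.4*z + 7.81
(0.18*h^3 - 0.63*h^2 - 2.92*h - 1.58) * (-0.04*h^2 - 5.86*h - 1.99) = -0.0072*h^5 - 1.0296*h^4 + 3.4504*h^3 + 18.4281*h^2 + 15.0696*h + 3.1442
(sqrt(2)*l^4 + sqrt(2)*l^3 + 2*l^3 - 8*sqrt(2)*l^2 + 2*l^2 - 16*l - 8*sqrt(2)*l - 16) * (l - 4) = sqrt(2)*l^5 - 3*sqrt(2)*l^4 + 2*l^4 - 12*sqrt(2)*l^3 - 6*l^3 - 24*l^2 + 24*sqrt(2)*l^2 + 32*sqrt(2)*l + 48*l + 64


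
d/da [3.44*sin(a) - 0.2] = 3.44*cos(a)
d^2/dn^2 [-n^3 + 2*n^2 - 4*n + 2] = 4 - 6*n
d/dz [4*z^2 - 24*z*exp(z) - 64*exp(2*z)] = -24*z*exp(z) + 8*z - 128*exp(2*z) - 24*exp(z)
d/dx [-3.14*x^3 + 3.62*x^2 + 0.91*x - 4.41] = -9.42*x^2 + 7.24*x + 0.91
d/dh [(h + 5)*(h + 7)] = 2*h + 12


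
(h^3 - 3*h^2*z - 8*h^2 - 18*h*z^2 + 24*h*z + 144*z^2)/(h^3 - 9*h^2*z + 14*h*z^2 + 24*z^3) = (-h^2 - 3*h*z + 8*h + 24*z)/(-h^2 + 3*h*z + 4*z^2)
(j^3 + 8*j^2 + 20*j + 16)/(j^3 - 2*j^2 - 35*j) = (j^3 + 8*j^2 + 20*j + 16)/(j*(j^2 - 2*j - 35))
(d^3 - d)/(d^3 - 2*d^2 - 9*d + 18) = (d^3 - d)/(d^3 - 2*d^2 - 9*d + 18)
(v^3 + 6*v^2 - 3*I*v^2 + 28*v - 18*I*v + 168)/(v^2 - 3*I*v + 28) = v + 6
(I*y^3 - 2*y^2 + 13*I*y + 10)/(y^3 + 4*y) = (I*y^2 - 4*y + 5*I)/(y*(y + 2*I))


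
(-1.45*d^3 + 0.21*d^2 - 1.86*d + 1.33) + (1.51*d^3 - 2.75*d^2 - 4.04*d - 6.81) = 0.0600000000000001*d^3 - 2.54*d^2 - 5.9*d - 5.48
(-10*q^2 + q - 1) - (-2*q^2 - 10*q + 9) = -8*q^2 + 11*q - 10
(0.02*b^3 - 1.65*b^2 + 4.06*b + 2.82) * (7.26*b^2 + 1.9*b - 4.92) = 0.1452*b^5 - 11.941*b^4 + 26.2422*b^3 + 36.3052*b^2 - 14.6172*b - 13.8744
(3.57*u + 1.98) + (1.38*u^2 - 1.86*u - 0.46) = 1.38*u^2 + 1.71*u + 1.52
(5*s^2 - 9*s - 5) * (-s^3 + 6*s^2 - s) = -5*s^5 + 39*s^4 - 54*s^3 - 21*s^2 + 5*s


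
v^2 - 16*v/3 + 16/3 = (v - 4)*(v - 4/3)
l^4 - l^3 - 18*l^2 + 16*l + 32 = (l - 4)*(l - 2)*(l + 1)*(l + 4)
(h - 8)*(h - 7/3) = h^2 - 31*h/3 + 56/3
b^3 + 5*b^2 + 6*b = b*(b + 2)*(b + 3)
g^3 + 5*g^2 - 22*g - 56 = (g - 4)*(g + 2)*(g + 7)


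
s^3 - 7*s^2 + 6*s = s*(s - 6)*(s - 1)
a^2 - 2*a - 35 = (a - 7)*(a + 5)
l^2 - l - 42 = (l - 7)*(l + 6)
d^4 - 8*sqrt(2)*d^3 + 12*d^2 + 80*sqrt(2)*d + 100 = (d - 5*sqrt(2))^2*(d + sqrt(2))^2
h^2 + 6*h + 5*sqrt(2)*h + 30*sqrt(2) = (h + 6)*(h + 5*sqrt(2))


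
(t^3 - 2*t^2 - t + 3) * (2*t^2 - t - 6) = 2*t^5 - 5*t^4 - 6*t^3 + 19*t^2 + 3*t - 18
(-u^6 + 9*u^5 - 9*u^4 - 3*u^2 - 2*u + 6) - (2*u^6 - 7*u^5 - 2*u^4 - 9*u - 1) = -3*u^6 + 16*u^5 - 7*u^4 - 3*u^2 + 7*u + 7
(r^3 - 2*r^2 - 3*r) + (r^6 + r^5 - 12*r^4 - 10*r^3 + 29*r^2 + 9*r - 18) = r^6 + r^5 - 12*r^4 - 9*r^3 + 27*r^2 + 6*r - 18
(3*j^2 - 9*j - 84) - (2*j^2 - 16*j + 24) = j^2 + 7*j - 108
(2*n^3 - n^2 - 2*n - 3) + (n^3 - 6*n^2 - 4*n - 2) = 3*n^3 - 7*n^2 - 6*n - 5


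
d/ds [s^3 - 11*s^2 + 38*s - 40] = 3*s^2 - 22*s + 38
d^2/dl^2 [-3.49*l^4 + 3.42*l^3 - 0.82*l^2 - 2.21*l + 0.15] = -41.88*l^2 + 20.52*l - 1.64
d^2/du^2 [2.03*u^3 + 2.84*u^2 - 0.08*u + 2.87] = 12.18*u + 5.68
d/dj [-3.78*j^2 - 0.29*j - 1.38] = -7.56*j - 0.29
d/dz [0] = 0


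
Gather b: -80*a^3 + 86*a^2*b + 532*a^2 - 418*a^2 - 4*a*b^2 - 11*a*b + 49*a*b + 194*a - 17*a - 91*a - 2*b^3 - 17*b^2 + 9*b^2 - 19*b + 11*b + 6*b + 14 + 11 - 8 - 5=-80*a^3 + 114*a^2 + 86*a - 2*b^3 + b^2*(-4*a - 8) + b*(86*a^2 + 38*a - 2) + 12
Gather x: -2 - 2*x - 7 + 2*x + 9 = 0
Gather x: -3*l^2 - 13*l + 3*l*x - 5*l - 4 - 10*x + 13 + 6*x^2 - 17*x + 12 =-3*l^2 - 18*l + 6*x^2 + x*(3*l - 27) + 21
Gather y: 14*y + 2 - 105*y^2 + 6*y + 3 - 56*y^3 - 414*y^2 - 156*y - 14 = -56*y^3 - 519*y^2 - 136*y - 9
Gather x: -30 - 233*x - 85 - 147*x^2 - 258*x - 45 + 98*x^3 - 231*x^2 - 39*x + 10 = 98*x^3 - 378*x^2 - 530*x - 150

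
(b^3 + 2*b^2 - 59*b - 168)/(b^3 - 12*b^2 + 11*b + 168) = (b + 7)/(b - 7)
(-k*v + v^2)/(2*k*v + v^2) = (-k + v)/(2*k + v)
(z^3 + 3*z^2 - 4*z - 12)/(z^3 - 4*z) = (z + 3)/z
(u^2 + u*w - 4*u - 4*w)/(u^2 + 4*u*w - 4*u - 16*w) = (u + w)/(u + 4*w)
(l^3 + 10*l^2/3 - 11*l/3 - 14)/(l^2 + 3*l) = l + 1/3 - 14/(3*l)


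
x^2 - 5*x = x*(x - 5)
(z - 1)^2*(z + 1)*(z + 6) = z^4 + 5*z^3 - 7*z^2 - 5*z + 6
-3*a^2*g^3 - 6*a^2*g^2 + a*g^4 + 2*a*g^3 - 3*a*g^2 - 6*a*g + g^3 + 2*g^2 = g*(-3*a + g)*(g + 2)*(a*g + 1)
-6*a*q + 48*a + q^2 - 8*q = (-6*a + q)*(q - 8)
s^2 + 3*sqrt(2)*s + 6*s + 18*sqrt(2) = (s + 6)*(s + 3*sqrt(2))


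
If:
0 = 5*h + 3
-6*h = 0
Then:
No Solution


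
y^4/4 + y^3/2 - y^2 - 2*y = y*(y/4 + 1/2)*(y - 2)*(y + 2)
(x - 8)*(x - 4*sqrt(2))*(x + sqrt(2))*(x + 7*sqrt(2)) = x^4 - 8*x^3 + 4*sqrt(2)*x^3 - 50*x^2 - 32*sqrt(2)*x^2 - 56*sqrt(2)*x + 400*x + 448*sqrt(2)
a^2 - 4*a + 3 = (a - 3)*(a - 1)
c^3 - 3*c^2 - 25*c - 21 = (c - 7)*(c + 1)*(c + 3)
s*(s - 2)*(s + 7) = s^3 + 5*s^2 - 14*s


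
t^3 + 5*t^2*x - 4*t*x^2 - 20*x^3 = (t - 2*x)*(t + 2*x)*(t + 5*x)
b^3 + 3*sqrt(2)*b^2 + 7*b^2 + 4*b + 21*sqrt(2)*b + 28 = (b + 7)*(b + sqrt(2))*(b + 2*sqrt(2))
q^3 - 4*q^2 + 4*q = q*(q - 2)^2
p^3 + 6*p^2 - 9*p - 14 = (p - 2)*(p + 1)*(p + 7)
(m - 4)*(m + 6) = m^2 + 2*m - 24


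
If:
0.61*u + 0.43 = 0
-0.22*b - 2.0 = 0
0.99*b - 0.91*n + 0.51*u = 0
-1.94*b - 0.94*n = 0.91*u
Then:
No Solution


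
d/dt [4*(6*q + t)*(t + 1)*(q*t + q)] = 4*q*(t + 1)*(12*q + 3*t + 1)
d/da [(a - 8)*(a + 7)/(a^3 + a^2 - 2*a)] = (-a^4 + 2*a^3 + 167*a^2 + 112*a - 112)/(a^2*(a^4 + 2*a^3 - 3*a^2 - 4*a + 4))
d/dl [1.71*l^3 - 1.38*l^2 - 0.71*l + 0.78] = 5.13*l^2 - 2.76*l - 0.71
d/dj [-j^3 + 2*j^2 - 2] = j*(4 - 3*j)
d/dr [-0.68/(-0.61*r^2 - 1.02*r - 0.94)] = (-0.8296*r - 0.6936)/(0.61*r^2 + 1.02*r + 0.94)^2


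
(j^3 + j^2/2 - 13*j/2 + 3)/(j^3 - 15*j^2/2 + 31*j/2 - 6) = (j^2 + j - 6)/(j^2 - 7*j + 12)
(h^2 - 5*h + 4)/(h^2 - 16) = (h - 1)/(h + 4)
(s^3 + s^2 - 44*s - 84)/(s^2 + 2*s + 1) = (s^3 + s^2 - 44*s - 84)/(s^2 + 2*s + 1)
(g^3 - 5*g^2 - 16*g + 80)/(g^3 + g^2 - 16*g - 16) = (g - 5)/(g + 1)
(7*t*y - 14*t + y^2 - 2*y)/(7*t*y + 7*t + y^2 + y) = (y - 2)/(y + 1)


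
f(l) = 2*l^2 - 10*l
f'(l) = 4*l - 10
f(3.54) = -10.34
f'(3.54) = 4.16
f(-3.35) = 55.94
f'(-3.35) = -23.40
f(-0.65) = 7.34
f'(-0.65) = -12.60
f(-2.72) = 42.00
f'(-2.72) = -20.88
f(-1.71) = 22.95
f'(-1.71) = -16.84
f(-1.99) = 27.82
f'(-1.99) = -17.96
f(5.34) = 3.63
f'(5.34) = 11.36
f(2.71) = -12.41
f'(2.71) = 0.84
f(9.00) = 72.00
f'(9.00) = 26.00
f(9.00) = 72.00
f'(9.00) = 26.00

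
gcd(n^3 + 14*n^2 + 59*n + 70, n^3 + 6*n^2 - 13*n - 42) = n^2 + 9*n + 14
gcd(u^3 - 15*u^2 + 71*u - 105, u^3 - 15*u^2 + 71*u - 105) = u^3 - 15*u^2 + 71*u - 105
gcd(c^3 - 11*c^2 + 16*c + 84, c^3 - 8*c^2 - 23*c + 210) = c^2 - 13*c + 42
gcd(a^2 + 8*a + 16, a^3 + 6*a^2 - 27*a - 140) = a + 4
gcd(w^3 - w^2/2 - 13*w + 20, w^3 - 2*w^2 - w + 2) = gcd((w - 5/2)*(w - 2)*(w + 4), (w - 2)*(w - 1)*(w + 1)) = w - 2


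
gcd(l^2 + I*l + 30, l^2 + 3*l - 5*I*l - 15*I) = l - 5*I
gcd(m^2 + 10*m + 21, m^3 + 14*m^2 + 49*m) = m + 7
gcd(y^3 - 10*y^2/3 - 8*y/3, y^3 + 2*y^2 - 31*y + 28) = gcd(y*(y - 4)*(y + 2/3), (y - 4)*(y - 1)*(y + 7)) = y - 4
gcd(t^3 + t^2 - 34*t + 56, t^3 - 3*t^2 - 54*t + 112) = t^2 + 5*t - 14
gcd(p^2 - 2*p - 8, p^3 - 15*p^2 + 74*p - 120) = p - 4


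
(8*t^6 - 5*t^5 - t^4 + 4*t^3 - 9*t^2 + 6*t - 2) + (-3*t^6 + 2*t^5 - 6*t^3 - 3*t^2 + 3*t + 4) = 5*t^6 - 3*t^5 - t^4 - 2*t^3 - 12*t^2 + 9*t + 2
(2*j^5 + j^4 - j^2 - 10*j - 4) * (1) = 2*j^5 + j^4 - j^2 - 10*j - 4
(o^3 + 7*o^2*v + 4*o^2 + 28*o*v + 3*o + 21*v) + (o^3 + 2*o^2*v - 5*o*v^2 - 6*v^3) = 2*o^3 + 9*o^2*v + 4*o^2 - 5*o*v^2 + 28*o*v + 3*o - 6*v^3 + 21*v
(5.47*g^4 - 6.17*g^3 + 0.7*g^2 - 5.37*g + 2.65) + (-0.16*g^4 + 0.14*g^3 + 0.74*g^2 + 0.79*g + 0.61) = 5.31*g^4 - 6.03*g^3 + 1.44*g^2 - 4.58*g + 3.26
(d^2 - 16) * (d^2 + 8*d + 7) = d^4 + 8*d^3 - 9*d^2 - 128*d - 112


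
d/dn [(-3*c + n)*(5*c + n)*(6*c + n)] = -3*c^2 + 16*c*n + 3*n^2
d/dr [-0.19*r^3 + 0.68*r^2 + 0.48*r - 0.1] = -0.57*r^2 + 1.36*r + 0.48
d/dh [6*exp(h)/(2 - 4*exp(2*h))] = (6*exp(2*h) + 3)*exp(h)/(2*exp(2*h) - 1)^2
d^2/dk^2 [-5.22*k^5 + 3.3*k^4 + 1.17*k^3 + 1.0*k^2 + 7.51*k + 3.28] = -104.4*k^3 + 39.6*k^2 + 7.02*k + 2.0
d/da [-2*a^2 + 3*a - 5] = 3 - 4*a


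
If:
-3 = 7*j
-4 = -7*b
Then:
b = 4/7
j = -3/7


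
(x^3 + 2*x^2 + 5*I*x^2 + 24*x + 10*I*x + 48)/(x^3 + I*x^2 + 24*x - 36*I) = (x^2 + x*(2 + 8*I) + 16*I)/(x^2 + 4*I*x + 12)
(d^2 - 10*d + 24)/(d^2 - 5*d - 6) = (d - 4)/(d + 1)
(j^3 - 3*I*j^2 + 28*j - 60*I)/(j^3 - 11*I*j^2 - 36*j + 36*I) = (j + 5*I)/(j - 3*I)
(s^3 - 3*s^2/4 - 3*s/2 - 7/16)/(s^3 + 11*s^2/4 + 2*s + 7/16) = (4*s - 7)/(4*s + 7)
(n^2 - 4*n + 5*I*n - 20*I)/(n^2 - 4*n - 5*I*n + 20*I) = (n + 5*I)/(n - 5*I)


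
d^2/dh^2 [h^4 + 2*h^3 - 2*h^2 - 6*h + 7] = 12*h^2 + 12*h - 4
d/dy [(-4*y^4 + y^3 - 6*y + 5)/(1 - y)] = (12*y^4 - 18*y^3 + 3*y^2 - 1)/(y^2 - 2*y + 1)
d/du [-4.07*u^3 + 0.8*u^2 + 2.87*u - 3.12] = -12.21*u^2 + 1.6*u + 2.87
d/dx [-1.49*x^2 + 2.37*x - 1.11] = 2.37 - 2.98*x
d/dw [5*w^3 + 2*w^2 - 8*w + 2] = 15*w^2 + 4*w - 8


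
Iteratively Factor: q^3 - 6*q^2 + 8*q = (q)*(q^2 - 6*q + 8) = q*(q - 4)*(q - 2)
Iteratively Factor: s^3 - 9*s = (s - 3)*(s^2 + 3*s) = (s - 3)*(s + 3)*(s)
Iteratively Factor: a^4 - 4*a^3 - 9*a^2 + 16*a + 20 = (a + 1)*(a^3 - 5*a^2 - 4*a + 20) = (a - 5)*(a + 1)*(a^2 - 4) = (a - 5)*(a - 2)*(a + 1)*(a + 2)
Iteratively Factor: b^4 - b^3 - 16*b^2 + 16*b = (b - 4)*(b^3 + 3*b^2 - 4*b) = (b - 4)*(b - 1)*(b^2 + 4*b) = (b - 4)*(b - 1)*(b + 4)*(b)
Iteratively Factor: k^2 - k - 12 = (k - 4)*(k + 3)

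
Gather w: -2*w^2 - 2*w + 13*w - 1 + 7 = -2*w^2 + 11*w + 6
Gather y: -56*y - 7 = -56*y - 7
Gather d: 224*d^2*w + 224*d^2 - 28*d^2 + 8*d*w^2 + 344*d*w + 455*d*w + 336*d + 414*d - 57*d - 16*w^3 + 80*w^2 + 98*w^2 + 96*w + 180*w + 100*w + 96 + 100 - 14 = d^2*(224*w + 196) + d*(8*w^2 + 799*w + 693) - 16*w^3 + 178*w^2 + 376*w + 182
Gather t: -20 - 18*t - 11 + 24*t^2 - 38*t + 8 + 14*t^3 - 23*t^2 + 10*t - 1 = 14*t^3 + t^2 - 46*t - 24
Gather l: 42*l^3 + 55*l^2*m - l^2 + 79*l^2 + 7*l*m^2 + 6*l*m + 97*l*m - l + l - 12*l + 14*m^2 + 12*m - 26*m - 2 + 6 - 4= 42*l^3 + l^2*(55*m + 78) + l*(7*m^2 + 103*m - 12) + 14*m^2 - 14*m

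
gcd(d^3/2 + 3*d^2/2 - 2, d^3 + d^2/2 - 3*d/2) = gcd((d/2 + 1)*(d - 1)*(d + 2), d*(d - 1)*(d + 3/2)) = d - 1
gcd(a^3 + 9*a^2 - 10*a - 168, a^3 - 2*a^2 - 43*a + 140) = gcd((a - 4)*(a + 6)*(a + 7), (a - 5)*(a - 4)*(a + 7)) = a^2 + 3*a - 28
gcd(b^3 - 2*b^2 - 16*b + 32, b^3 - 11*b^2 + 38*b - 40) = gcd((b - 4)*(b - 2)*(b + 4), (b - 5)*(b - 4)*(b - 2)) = b^2 - 6*b + 8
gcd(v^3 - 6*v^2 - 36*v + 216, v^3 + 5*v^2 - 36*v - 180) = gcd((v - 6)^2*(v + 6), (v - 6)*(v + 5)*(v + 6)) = v^2 - 36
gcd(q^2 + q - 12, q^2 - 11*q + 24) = q - 3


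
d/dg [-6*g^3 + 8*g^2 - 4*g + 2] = -18*g^2 + 16*g - 4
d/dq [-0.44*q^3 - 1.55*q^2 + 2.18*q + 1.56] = -1.32*q^2 - 3.1*q + 2.18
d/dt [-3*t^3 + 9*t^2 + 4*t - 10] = -9*t^2 + 18*t + 4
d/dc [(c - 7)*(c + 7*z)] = 2*c + 7*z - 7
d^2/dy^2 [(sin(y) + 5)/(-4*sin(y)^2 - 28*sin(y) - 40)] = (sin(y)^2 - 2*sin(y) - 2)/(4*(sin(y) + 2)^3)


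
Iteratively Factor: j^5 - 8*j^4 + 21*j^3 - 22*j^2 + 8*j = (j - 4)*(j^4 - 4*j^3 + 5*j^2 - 2*j) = (j - 4)*(j - 1)*(j^3 - 3*j^2 + 2*j) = (j - 4)*(j - 1)^2*(j^2 - 2*j) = (j - 4)*(j - 2)*(j - 1)^2*(j)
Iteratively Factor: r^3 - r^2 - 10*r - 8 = (r + 2)*(r^2 - 3*r - 4) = (r - 4)*(r + 2)*(r + 1)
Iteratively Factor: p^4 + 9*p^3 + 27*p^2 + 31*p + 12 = (p + 3)*(p^3 + 6*p^2 + 9*p + 4) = (p + 1)*(p + 3)*(p^2 + 5*p + 4) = (p + 1)*(p + 3)*(p + 4)*(p + 1)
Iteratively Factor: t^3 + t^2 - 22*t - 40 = (t - 5)*(t^2 + 6*t + 8) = (t - 5)*(t + 2)*(t + 4)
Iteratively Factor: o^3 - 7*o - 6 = (o + 1)*(o^2 - o - 6) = (o + 1)*(o + 2)*(o - 3)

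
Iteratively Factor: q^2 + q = (q)*(q + 1)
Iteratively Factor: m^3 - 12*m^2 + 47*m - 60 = (m - 5)*(m^2 - 7*m + 12) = (m - 5)*(m - 3)*(m - 4)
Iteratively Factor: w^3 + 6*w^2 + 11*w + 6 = (w + 3)*(w^2 + 3*w + 2) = (w + 2)*(w + 3)*(w + 1)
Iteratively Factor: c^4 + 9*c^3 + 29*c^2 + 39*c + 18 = (c + 1)*(c^3 + 8*c^2 + 21*c + 18) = (c + 1)*(c + 2)*(c^2 + 6*c + 9) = (c + 1)*(c + 2)*(c + 3)*(c + 3)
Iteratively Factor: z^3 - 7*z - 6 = (z + 2)*(z^2 - 2*z - 3) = (z + 1)*(z + 2)*(z - 3)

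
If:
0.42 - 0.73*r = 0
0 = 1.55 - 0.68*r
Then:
No Solution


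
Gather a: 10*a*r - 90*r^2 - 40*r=10*a*r - 90*r^2 - 40*r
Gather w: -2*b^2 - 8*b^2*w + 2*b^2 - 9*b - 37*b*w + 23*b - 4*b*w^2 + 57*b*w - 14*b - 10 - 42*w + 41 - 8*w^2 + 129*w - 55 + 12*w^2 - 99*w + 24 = w^2*(4 - 4*b) + w*(-8*b^2 + 20*b - 12)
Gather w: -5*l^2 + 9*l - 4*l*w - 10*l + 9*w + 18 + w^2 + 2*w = -5*l^2 - l + w^2 + w*(11 - 4*l) + 18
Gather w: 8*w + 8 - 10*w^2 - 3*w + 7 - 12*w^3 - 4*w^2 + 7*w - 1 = -12*w^3 - 14*w^2 + 12*w + 14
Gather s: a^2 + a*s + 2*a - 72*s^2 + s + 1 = a^2 + 2*a - 72*s^2 + s*(a + 1) + 1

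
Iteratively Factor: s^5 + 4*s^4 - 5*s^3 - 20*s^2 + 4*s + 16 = (s - 1)*(s^4 + 5*s^3 - 20*s - 16) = (s - 1)*(s + 2)*(s^3 + 3*s^2 - 6*s - 8) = (s - 1)*(s + 1)*(s + 2)*(s^2 + 2*s - 8) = (s - 1)*(s + 1)*(s + 2)*(s + 4)*(s - 2)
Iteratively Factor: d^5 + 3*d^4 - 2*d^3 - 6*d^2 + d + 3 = (d + 1)*(d^4 + 2*d^3 - 4*d^2 - 2*d + 3) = (d + 1)^2*(d^3 + d^2 - 5*d + 3) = (d - 1)*(d + 1)^2*(d^2 + 2*d - 3) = (d - 1)^2*(d + 1)^2*(d + 3)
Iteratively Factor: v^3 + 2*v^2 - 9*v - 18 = (v - 3)*(v^2 + 5*v + 6) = (v - 3)*(v + 3)*(v + 2)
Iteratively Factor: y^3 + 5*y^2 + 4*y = (y + 1)*(y^2 + 4*y) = (y + 1)*(y + 4)*(y)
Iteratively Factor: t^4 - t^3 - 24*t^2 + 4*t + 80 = (t + 2)*(t^3 - 3*t^2 - 18*t + 40) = (t + 2)*(t + 4)*(t^2 - 7*t + 10) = (t - 2)*(t + 2)*(t + 4)*(t - 5)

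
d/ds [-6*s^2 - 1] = -12*s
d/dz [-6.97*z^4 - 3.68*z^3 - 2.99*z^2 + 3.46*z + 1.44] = -27.88*z^3 - 11.04*z^2 - 5.98*z + 3.46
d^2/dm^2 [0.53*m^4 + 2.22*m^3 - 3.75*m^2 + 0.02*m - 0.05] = 6.36*m^2 + 13.32*m - 7.5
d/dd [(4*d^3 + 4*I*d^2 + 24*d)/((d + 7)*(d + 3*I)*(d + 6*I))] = (d^2*(28 + 32*I) + 336*I*d + 336)/(d^4 + d^3*(14 + 12*I) + d^2*(13 + 168*I) + d*(-504 + 588*I) - 1764)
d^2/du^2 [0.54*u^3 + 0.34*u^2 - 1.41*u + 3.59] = 3.24*u + 0.68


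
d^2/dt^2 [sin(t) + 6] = -sin(t)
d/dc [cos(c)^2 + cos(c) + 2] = -sin(c) - sin(2*c)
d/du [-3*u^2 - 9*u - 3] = -6*u - 9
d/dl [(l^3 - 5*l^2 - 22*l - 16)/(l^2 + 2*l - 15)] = (l^4 + 4*l^3 - 33*l^2 + 182*l + 362)/(l^4 + 4*l^3 - 26*l^2 - 60*l + 225)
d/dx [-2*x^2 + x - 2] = 1 - 4*x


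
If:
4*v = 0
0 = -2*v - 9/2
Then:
No Solution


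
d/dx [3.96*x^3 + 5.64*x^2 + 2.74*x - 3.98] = 11.88*x^2 + 11.28*x + 2.74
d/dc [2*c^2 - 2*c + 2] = 4*c - 2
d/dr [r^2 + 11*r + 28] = 2*r + 11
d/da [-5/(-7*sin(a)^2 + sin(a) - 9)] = 5*(1 - 14*sin(a))*cos(a)/(7*sin(a)^2 - sin(a) + 9)^2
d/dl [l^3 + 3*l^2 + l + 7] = 3*l^2 + 6*l + 1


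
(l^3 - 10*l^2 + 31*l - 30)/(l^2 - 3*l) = l - 7 + 10/l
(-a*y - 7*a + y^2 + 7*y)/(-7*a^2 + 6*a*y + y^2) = (y + 7)/(7*a + y)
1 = 1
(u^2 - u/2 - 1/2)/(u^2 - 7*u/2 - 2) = (u - 1)/(u - 4)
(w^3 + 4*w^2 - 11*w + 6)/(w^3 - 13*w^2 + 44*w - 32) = (w^2 + 5*w - 6)/(w^2 - 12*w + 32)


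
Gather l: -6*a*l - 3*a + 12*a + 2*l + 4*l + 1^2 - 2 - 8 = 9*a + l*(6 - 6*a) - 9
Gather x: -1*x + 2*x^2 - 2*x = 2*x^2 - 3*x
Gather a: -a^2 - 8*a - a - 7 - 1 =-a^2 - 9*a - 8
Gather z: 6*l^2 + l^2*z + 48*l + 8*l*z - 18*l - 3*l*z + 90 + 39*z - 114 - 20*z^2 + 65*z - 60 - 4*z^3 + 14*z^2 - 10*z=6*l^2 + 30*l - 4*z^3 - 6*z^2 + z*(l^2 + 5*l + 94) - 84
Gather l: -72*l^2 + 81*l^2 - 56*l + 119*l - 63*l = 9*l^2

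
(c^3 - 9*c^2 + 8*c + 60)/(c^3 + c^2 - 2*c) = (c^2 - 11*c + 30)/(c*(c - 1))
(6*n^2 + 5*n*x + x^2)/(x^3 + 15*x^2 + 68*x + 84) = (6*n^2 + 5*n*x + x^2)/(x^3 + 15*x^2 + 68*x + 84)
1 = 1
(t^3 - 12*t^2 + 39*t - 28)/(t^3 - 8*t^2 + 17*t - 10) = (t^2 - 11*t + 28)/(t^2 - 7*t + 10)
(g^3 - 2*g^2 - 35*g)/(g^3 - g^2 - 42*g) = (g + 5)/(g + 6)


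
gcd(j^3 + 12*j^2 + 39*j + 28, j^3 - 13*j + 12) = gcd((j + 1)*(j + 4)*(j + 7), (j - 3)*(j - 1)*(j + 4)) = j + 4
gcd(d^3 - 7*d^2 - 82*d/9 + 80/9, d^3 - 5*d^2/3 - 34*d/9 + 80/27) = d^2 + d - 10/9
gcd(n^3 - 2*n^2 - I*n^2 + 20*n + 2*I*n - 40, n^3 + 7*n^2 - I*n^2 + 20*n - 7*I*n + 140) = n^2 - I*n + 20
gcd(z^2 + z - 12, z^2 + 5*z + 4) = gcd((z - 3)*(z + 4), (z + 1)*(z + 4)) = z + 4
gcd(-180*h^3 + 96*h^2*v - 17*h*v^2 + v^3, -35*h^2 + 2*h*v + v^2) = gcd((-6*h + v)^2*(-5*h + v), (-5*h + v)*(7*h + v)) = -5*h + v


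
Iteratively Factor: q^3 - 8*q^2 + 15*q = (q)*(q^2 - 8*q + 15) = q*(q - 5)*(q - 3)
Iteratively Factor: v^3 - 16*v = (v)*(v^2 - 16) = v*(v - 4)*(v + 4)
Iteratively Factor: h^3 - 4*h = (h + 2)*(h^2 - 2*h) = h*(h + 2)*(h - 2)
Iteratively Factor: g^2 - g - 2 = (g + 1)*(g - 2)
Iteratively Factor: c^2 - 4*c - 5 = (c + 1)*(c - 5)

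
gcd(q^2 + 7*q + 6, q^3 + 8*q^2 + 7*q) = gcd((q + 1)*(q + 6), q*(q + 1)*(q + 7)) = q + 1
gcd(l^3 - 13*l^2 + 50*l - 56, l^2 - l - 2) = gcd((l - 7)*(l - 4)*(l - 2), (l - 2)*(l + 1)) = l - 2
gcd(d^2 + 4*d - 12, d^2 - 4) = d - 2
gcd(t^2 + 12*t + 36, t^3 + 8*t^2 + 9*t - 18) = t + 6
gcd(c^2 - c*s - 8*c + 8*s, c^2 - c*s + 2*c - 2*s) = -c + s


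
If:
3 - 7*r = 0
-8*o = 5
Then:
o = -5/8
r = 3/7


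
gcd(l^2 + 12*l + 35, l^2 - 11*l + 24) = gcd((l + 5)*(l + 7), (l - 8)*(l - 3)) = 1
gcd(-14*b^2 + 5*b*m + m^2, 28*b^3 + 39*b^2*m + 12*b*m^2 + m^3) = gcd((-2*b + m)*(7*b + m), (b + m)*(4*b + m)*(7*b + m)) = 7*b + m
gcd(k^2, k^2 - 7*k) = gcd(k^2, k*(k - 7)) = k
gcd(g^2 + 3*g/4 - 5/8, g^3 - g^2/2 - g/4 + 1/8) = g - 1/2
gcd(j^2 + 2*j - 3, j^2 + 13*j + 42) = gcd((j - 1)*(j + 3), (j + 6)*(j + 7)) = 1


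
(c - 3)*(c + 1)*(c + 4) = c^3 + 2*c^2 - 11*c - 12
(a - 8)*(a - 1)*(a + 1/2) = a^3 - 17*a^2/2 + 7*a/2 + 4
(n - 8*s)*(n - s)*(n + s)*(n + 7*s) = n^4 - n^3*s - 57*n^2*s^2 + n*s^3 + 56*s^4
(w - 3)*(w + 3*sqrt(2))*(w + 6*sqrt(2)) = w^3 - 3*w^2 + 9*sqrt(2)*w^2 - 27*sqrt(2)*w + 36*w - 108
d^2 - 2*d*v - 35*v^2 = (d - 7*v)*(d + 5*v)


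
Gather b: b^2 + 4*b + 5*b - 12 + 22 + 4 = b^2 + 9*b + 14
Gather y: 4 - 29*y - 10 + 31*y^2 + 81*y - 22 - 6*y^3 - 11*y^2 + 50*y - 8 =-6*y^3 + 20*y^2 + 102*y - 36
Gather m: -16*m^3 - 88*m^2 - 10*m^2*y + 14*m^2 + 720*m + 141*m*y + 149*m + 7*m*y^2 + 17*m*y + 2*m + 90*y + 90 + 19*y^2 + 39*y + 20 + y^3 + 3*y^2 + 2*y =-16*m^3 + m^2*(-10*y - 74) + m*(7*y^2 + 158*y + 871) + y^3 + 22*y^2 + 131*y + 110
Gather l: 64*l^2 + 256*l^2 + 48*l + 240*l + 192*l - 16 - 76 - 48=320*l^2 + 480*l - 140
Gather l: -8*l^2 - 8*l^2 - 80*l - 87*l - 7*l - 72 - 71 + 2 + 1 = -16*l^2 - 174*l - 140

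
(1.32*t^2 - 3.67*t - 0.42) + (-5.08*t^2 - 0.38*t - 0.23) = -3.76*t^2 - 4.05*t - 0.65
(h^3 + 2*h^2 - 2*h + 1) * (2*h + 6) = 2*h^4 + 10*h^3 + 8*h^2 - 10*h + 6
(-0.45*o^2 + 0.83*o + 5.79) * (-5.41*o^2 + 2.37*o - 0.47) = 2.4345*o^4 - 5.5568*o^3 - 29.1453*o^2 + 13.3322*o - 2.7213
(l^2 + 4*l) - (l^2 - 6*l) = 10*l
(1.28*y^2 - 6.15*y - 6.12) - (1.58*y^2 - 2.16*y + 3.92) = -0.3*y^2 - 3.99*y - 10.04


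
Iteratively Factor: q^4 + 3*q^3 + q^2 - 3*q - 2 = (q + 2)*(q^3 + q^2 - q - 1) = (q + 1)*(q + 2)*(q^2 - 1) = (q - 1)*(q + 1)*(q + 2)*(q + 1)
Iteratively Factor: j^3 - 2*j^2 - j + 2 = (j - 1)*(j^2 - j - 2) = (j - 2)*(j - 1)*(j + 1)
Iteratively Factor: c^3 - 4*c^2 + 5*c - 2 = (c - 1)*(c^2 - 3*c + 2) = (c - 2)*(c - 1)*(c - 1)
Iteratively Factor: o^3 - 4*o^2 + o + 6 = (o - 3)*(o^2 - o - 2) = (o - 3)*(o - 2)*(o + 1)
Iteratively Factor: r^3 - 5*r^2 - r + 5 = (r + 1)*(r^2 - 6*r + 5) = (r - 1)*(r + 1)*(r - 5)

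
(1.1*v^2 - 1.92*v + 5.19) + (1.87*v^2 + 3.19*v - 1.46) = 2.97*v^2 + 1.27*v + 3.73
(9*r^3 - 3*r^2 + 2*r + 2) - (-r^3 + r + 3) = 10*r^3 - 3*r^2 + r - 1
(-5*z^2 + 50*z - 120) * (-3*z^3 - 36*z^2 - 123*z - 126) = 15*z^5 + 30*z^4 - 825*z^3 - 1200*z^2 + 8460*z + 15120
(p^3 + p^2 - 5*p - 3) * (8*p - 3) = 8*p^4 + 5*p^3 - 43*p^2 - 9*p + 9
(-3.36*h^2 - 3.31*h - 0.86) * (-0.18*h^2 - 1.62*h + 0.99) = 0.6048*h^4 + 6.039*h^3 + 2.1906*h^2 - 1.8837*h - 0.8514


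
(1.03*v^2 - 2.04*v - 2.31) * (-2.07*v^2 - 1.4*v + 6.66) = -2.1321*v^4 + 2.7808*v^3 + 14.4975*v^2 - 10.3524*v - 15.3846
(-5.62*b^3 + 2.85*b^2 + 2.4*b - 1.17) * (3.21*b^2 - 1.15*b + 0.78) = -18.0402*b^5 + 15.6115*b^4 + 0.0428999999999995*b^3 - 4.2927*b^2 + 3.2175*b - 0.9126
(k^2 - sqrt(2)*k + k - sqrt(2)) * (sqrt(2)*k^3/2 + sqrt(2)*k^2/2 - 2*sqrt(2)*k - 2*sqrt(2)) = sqrt(2)*k^5/2 - k^4 + sqrt(2)*k^4 - 3*sqrt(2)*k^3/2 - 2*k^3 - 4*sqrt(2)*k^2 + 3*k^2 - 2*sqrt(2)*k + 8*k + 4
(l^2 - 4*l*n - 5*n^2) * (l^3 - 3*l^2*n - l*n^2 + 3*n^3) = l^5 - 7*l^4*n + 6*l^3*n^2 + 22*l^2*n^3 - 7*l*n^4 - 15*n^5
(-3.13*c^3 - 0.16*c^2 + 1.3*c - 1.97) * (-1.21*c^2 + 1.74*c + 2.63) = 3.7873*c^5 - 5.2526*c^4 - 10.0833*c^3 + 4.2249*c^2 - 0.00879999999999992*c - 5.1811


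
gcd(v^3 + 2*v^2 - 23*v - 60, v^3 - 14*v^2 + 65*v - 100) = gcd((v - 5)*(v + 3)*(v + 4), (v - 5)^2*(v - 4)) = v - 5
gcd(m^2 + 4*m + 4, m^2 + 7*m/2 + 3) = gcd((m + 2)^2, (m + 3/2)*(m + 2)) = m + 2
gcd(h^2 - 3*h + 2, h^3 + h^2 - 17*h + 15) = h - 1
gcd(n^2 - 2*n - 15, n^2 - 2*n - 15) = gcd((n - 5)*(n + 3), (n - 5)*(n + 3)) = n^2 - 2*n - 15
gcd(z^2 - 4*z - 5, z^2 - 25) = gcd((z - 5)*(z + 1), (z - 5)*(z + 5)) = z - 5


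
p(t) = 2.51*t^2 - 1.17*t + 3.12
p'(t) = 5.02*t - 1.17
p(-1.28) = 8.73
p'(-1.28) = -7.60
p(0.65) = 3.42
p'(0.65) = 2.09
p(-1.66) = 11.98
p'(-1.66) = -9.50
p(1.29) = 5.79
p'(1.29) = 5.31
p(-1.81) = 13.46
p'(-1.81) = -10.26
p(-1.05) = 7.12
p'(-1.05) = -6.44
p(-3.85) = 44.83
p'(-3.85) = -20.50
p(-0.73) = 5.31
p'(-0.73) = -4.83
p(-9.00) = 216.96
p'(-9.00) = -46.35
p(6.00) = 86.46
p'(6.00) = 28.95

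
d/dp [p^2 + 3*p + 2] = 2*p + 3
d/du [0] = 0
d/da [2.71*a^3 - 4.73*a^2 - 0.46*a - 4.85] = 8.13*a^2 - 9.46*a - 0.46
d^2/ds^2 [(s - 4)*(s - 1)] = 2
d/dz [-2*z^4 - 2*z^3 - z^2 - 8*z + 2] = -8*z^3 - 6*z^2 - 2*z - 8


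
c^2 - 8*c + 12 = (c - 6)*(c - 2)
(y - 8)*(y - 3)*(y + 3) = y^3 - 8*y^2 - 9*y + 72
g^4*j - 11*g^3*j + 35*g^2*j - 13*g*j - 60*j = (g - 5)*(g - 4)*(g - 3)*(g*j + j)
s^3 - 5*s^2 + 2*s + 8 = (s - 4)*(s - 2)*(s + 1)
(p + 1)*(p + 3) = p^2 + 4*p + 3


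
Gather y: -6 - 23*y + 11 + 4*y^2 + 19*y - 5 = 4*y^2 - 4*y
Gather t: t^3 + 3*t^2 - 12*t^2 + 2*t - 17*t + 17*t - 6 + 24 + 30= t^3 - 9*t^2 + 2*t + 48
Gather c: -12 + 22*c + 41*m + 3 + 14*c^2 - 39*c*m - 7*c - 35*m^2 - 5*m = 14*c^2 + c*(15 - 39*m) - 35*m^2 + 36*m - 9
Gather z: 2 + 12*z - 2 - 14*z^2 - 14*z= -14*z^2 - 2*z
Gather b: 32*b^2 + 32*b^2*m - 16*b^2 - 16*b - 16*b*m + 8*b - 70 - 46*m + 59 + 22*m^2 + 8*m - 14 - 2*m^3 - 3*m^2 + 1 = b^2*(32*m + 16) + b*(-16*m - 8) - 2*m^3 + 19*m^2 - 38*m - 24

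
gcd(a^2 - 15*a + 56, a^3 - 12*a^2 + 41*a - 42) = a - 7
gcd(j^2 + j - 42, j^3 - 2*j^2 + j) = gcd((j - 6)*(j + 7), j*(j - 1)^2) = 1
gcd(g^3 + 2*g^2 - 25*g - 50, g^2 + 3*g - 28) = 1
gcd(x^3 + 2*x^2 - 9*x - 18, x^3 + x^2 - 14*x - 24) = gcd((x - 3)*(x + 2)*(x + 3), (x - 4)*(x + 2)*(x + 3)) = x^2 + 5*x + 6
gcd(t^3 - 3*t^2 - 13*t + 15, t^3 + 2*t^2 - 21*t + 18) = t - 1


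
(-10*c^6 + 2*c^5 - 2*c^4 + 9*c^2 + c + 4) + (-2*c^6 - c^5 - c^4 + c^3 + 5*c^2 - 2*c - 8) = -12*c^6 + c^5 - 3*c^4 + c^3 + 14*c^2 - c - 4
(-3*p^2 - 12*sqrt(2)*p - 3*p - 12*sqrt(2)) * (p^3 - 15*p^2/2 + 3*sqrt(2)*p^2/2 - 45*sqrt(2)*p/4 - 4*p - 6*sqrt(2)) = -3*p^5 - 33*sqrt(2)*p^4/2 + 39*p^4/2 - 3*p^3/2 + 429*sqrt(2)*p^3/4 + 246*p^2 + 759*sqrt(2)*p^2/4 + 66*sqrt(2)*p + 414*p + 144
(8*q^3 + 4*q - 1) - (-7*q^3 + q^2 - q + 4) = 15*q^3 - q^2 + 5*q - 5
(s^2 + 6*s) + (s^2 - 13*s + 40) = 2*s^2 - 7*s + 40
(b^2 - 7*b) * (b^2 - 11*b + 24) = b^4 - 18*b^3 + 101*b^2 - 168*b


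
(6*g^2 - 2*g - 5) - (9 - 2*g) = 6*g^2 - 14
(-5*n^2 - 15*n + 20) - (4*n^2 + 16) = -9*n^2 - 15*n + 4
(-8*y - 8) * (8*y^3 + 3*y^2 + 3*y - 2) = -64*y^4 - 88*y^3 - 48*y^2 - 8*y + 16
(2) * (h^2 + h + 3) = 2*h^2 + 2*h + 6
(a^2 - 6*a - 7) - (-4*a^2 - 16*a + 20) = 5*a^2 + 10*a - 27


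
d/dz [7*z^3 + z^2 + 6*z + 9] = 21*z^2 + 2*z + 6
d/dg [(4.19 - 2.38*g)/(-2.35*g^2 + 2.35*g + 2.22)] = (-5.593*g^2 + 19.693*g - 15.1301)/(5.5225*g^4 - 11.045*g^3 - 4.9115*g^2 + 10.434*g + 4.9284)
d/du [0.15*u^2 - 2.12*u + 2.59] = 0.3*u - 2.12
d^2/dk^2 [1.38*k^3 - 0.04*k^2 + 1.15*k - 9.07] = 8.28*k - 0.08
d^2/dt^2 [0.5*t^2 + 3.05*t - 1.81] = 1.00000000000000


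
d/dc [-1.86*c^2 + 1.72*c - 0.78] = 1.72 - 3.72*c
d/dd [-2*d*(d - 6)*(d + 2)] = -6*d^2 + 16*d + 24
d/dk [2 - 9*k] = -9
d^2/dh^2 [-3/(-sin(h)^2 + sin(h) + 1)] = 3*(4*sin(h)^4 - 3*sin(h)^3 - sin(h)^2 + 5*sin(h) - 4)/(sin(h) + cos(h)^2)^3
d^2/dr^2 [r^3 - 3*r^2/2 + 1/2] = 6*r - 3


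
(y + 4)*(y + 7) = y^2 + 11*y + 28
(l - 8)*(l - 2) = l^2 - 10*l + 16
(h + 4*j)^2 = h^2 + 8*h*j + 16*j^2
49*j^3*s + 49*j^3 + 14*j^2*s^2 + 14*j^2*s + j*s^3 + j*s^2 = (7*j + s)^2*(j*s + j)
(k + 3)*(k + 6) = k^2 + 9*k + 18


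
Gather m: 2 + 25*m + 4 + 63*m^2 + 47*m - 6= 63*m^2 + 72*m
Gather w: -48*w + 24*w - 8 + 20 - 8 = 4 - 24*w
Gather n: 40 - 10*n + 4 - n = 44 - 11*n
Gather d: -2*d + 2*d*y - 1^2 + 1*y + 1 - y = d*(2*y - 2)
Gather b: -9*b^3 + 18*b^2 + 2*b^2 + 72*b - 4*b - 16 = -9*b^3 + 20*b^2 + 68*b - 16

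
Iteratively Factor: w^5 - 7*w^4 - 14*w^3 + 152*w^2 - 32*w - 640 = (w + 2)*(w^4 - 9*w^3 + 4*w^2 + 144*w - 320) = (w - 5)*(w + 2)*(w^3 - 4*w^2 - 16*w + 64) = (w - 5)*(w + 2)*(w + 4)*(w^2 - 8*w + 16) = (w - 5)*(w - 4)*(w + 2)*(w + 4)*(w - 4)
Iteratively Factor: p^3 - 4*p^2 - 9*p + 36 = (p - 3)*(p^2 - p - 12) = (p - 3)*(p + 3)*(p - 4)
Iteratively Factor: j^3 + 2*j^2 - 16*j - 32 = (j + 4)*(j^2 - 2*j - 8) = (j - 4)*(j + 4)*(j + 2)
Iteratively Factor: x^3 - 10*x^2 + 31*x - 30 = (x - 5)*(x^2 - 5*x + 6) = (x - 5)*(x - 2)*(x - 3)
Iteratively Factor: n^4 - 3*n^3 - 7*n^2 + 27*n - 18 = (n - 2)*(n^3 - n^2 - 9*n + 9) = (n - 2)*(n - 1)*(n^2 - 9) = (n - 2)*(n - 1)*(n + 3)*(n - 3)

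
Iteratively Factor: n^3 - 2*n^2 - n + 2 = (n + 1)*(n^2 - 3*n + 2) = (n - 2)*(n + 1)*(n - 1)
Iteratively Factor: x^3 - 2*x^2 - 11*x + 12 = (x + 3)*(x^2 - 5*x + 4) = (x - 4)*(x + 3)*(x - 1)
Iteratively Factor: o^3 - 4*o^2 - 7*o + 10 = (o - 5)*(o^2 + o - 2) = (o - 5)*(o + 2)*(o - 1)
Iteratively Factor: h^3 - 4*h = (h + 2)*(h^2 - 2*h) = h*(h + 2)*(h - 2)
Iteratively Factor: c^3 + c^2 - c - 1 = (c + 1)*(c^2 - 1) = (c + 1)^2*(c - 1)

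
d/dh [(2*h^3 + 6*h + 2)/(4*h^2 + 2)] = (2*h^4 - 3*h^2 - 4*h + 3)/(4*h^4 + 4*h^2 + 1)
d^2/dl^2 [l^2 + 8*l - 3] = 2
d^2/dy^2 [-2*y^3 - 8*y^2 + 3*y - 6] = -12*y - 16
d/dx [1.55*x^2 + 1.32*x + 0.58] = 3.1*x + 1.32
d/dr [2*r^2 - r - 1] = 4*r - 1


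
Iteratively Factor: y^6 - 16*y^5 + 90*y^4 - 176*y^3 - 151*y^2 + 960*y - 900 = (y - 2)*(y^5 - 14*y^4 + 62*y^3 - 52*y^2 - 255*y + 450) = (y - 3)*(y - 2)*(y^4 - 11*y^3 + 29*y^2 + 35*y - 150) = (y - 3)^2*(y - 2)*(y^3 - 8*y^2 + 5*y + 50) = (y - 3)^2*(y - 2)*(y + 2)*(y^2 - 10*y + 25) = (y - 5)*(y - 3)^2*(y - 2)*(y + 2)*(y - 5)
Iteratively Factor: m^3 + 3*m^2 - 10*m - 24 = (m + 4)*(m^2 - m - 6) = (m - 3)*(m + 4)*(m + 2)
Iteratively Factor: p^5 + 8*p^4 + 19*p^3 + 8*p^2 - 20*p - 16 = (p + 4)*(p^4 + 4*p^3 + 3*p^2 - 4*p - 4) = (p + 2)*(p + 4)*(p^3 + 2*p^2 - p - 2) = (p + 2)^2*(p + 4)*(p^2 - 1) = (p + 1)*(p + 2)^2*(p + 4)*(p - 1)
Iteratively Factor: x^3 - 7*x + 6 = (x - 2)*(x^2 + 2*x - 3) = (x - 2)*(x - 1)*(x + 3)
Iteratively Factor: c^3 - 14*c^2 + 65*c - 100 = (c - 5)*(c^2 - 9*c + 20) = (c - 5)^2*(c - 4)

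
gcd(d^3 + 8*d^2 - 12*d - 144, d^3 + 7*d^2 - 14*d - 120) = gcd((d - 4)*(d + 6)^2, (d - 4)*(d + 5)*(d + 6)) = d^2 + 2*d - 24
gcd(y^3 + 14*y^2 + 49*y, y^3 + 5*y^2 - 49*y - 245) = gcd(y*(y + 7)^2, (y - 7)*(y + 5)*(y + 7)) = y + 7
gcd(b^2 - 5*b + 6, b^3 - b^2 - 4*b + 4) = b - 2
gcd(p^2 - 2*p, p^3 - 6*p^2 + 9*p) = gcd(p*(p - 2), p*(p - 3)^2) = p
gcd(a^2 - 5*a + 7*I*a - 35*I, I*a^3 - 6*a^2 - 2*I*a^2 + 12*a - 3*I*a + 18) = 1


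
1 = 1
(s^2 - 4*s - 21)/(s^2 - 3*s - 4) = (-s^2 + 4*s + 21)/(-s^2 + 3*s + 4)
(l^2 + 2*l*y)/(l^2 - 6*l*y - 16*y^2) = l/(l - 8*y)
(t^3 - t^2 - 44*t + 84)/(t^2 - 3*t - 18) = (t^2 + 5*t - 14)/(t + 3)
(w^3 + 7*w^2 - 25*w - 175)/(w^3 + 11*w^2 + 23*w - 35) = (w - 5)/(w - 1)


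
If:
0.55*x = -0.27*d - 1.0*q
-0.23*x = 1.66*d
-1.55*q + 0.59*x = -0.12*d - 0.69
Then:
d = 0.07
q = 0.26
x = -0.50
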